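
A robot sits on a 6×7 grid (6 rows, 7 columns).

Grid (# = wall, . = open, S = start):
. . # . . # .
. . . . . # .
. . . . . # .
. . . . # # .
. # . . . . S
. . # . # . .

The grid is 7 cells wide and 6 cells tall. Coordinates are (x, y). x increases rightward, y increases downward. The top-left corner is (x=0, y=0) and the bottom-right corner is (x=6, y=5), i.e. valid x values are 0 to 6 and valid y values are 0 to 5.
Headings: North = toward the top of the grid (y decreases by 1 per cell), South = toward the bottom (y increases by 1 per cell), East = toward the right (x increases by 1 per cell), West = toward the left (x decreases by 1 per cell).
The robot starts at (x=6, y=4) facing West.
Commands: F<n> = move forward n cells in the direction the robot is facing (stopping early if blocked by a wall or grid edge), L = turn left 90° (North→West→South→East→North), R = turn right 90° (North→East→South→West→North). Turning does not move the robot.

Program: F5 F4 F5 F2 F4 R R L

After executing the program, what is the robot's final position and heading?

Start: (x=6, y=4), facing West
  F5: move forward 4/5 (blocked), now at (x=2, y=4)
  F4: move forward 0/4 (blocked), now at (x=2, y=4)
  F5: move forward 0/5 (blocked), now at (x=2, y=4)
  F2: move forward 0/2 (blocked), now at (x=2, y=4)
  F4: move forward 0/4 (blocked), now at (x=2, y=4)
  R: turn right, now facing North
  R: turn right, now facing East
  L: turn left, now facing North
Final: (x=2, y=4), facing North

Answer: Final position: (x=2, y=4), facing North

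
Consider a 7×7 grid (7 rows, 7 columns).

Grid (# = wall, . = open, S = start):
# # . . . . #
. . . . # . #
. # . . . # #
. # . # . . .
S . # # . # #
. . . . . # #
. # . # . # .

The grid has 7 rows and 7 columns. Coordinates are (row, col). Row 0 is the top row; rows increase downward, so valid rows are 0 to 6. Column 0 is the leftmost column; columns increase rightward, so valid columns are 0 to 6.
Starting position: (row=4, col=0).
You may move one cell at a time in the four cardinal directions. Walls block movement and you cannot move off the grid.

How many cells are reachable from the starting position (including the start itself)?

BFS flood-fill from (row=4, col=0):
  Distance 0: (row=4, col=0)
  Distance 1: (row=3, col=0), (row=4, col=1), (row=5, col=0)
  Distance 2: (row=2, col=0), (row=5, col=1), (row=6, col=0)
  Distance 3: (row=1, col=0), (row=5, col=2)
  Distance 4: (row=1, col=1), (row=5, col=3), (row=6, col=2)
  Distance 5: (row=1, col=2), (row=5, col=4)
  Distance 6: (row=0, col=2), (row=1, col=3), (row=2, col=2), (row=4, col=4), (row=6, col=4)
  Distance 7: (row=0, col=3), (row=2, col=3), (row=3, col=2), (row=3, col=4)
  Distance 8: (row=0, col=4), (row=2, col=4), (row=3, col=5)
  Distance 9: (row=0, col=5), (row=3, col=6)
  Distance 10: (row=1, col=5)
Total reachable: 29 (grid has 30 open cells total)

Answer: Reachable cells: 29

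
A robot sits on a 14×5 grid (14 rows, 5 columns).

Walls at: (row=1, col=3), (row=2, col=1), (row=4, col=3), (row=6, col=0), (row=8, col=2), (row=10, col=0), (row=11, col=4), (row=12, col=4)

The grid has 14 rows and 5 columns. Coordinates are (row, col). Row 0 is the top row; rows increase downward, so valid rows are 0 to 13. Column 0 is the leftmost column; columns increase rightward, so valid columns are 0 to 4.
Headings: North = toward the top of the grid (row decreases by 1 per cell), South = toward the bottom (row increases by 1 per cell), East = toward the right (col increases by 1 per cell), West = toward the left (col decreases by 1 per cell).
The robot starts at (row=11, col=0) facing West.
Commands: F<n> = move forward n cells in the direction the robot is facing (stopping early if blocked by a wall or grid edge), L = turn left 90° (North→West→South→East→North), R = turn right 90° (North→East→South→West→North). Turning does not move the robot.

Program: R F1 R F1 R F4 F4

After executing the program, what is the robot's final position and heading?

Answer: Final position: (row=13, col=1), facing South

Derivation:
Start: (row=11, col=0), facing West
  R: turn right, now facing North
  F1: move forward 0/1 (blocked), now at (row=11, col=0)
  R: turn right, now facing East
  F1: move forward 1, now at (row=11, col=1)
  R: turn right, now facing South
  F4: move forward 2/4 (blocked), now at (row=13, col=1)
  F4: move forward 0/4 (blocked), now at (row=13, col=1)
Final: (row=13, col=1), facing South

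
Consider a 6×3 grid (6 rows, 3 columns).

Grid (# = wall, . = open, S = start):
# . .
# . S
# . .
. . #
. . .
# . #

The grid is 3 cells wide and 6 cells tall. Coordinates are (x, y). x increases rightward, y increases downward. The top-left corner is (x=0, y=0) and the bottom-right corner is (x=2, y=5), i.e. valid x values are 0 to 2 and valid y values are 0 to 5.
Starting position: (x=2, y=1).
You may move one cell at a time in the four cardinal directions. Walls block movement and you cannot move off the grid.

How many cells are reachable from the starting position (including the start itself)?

Answer: Reachable cells: 12

Derivation:
BFS flood-fill from (x=2, y=1):
  Distance 0: (x=2, y=1)
  Distance 1: (x=2, y=0), (x=1, y=1), (x=2, y=2)
  Distance 2: (x=1, y=0), (x=1, y=2)
  Distance 3: (x=1, y=3)
  Distance 4: (x=0, y=3), (x=1, y=4)
  Distance 5: (x=0, y=4), (x=2, y=4), (x=1, y=5)
Total reachable: 12 (grid has 12 open cells total)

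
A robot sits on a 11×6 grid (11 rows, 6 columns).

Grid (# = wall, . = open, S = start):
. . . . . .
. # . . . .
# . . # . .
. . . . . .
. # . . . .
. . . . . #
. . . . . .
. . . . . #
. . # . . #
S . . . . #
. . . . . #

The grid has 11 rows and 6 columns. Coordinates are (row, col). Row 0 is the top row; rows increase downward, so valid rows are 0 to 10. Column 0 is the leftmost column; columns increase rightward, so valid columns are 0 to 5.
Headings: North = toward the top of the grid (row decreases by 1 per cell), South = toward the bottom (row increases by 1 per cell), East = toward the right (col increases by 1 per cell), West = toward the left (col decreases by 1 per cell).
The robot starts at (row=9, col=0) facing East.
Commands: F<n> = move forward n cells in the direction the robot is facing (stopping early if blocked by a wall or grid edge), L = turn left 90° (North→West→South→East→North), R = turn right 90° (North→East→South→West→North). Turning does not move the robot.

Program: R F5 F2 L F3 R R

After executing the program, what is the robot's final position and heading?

Start: (row=9, col=0), facing East
  R: turn right, now facing South
  F5: move forward 1/5 (blocked), now at (row=10, col=0)
  F2: move forward 0/2 (blocked), now at (row=10, col=0)
  L: turn left, now facing East
  F3: move forward 3, now at (row=10, col=3)
  R: turn right, now facing South
  R: turn right, now facing West
Final: (row=10, col=3), facing West

Answer: Final position: (row=10, col=3), facing West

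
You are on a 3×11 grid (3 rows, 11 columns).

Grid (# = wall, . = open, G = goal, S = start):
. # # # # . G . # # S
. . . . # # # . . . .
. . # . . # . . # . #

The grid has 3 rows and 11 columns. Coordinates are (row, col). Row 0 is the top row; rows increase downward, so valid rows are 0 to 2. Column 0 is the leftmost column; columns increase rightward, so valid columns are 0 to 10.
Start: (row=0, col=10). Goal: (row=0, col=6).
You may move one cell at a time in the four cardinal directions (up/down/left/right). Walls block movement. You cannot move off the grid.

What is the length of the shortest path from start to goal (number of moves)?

BFS from (row=0, col=10) until reaching (row=0, col=6):
  Distance 0: (row=0, col=10)
  Distance 1: (row=1, col=10)
  Distance 2: (row=1, col=9)
  Distance 3: (row=1, col=8), (row=2, col=9)
  Distance 4: (row=1, col=7)
  Distance 5: (row=0, col=7), (row=2, col=7)
  Distance 6: (row=0, col=6), (row=2, col=6)  <- goal reached here
One shortest path (6 moves): (row=0, col=10) -> (row=1, col=10) -> (row=1, col=9) -> (row=1, col=8) -> (row=1, col=7) -> (row=0, col=7) -> (row=0, col=6)

Answer: Shortest path length: 6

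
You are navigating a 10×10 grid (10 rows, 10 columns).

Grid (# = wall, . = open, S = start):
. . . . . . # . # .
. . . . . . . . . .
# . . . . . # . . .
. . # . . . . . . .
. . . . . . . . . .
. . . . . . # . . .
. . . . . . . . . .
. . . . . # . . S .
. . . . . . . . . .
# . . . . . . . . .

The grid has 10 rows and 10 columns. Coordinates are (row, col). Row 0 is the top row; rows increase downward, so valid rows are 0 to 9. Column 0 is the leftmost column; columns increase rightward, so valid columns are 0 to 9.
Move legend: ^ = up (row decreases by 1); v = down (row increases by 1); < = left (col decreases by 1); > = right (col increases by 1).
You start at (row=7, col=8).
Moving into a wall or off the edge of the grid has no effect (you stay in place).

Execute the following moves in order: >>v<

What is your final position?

Start: (row=7, col=8)
  > (right): (row=7, col=8) -> (row=7, col=9)
  > (right): blocked, stay at (row=7, col=9)
  v (down): (row=7, col=9) -> (row=8, col=9)
  < (left): (row=8, col=9) -> (row=8, col=8)
Final: (row=8, col=8)

Answer: Final position: (row=8, col=8)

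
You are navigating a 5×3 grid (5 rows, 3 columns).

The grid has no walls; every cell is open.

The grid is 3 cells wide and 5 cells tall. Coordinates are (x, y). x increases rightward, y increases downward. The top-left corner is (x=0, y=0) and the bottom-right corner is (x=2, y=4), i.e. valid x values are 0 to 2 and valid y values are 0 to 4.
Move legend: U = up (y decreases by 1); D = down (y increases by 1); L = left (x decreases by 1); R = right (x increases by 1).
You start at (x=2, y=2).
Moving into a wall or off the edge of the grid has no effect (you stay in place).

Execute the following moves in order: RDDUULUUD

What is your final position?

Answer: Final position: (x=1, y=1)

Derivation:
Start: (x=2, y=2)
  R (right): blocked, stay at (x=2, y=2)
  D (down): (x=2, y=2) -> (x=2, y=3)
  D (down): (x=2, y=3) -> (x=2, y=4)
  U (up): (x=2, y=4) -> (x=2, y=3)
  U (up): (x=2, y=3) -> (x=2, y=2)
  L (left): (x=2, y=2) -> (x=1, y=2)
  U (up): (x=1, y=2) -> (x=1, y=1)
  U (up): (x=1, y=1) -> (x=1, y=0)
  D (down): (x=1, y=0) -> (x=1, y=1)
Final: (x=1, y=1)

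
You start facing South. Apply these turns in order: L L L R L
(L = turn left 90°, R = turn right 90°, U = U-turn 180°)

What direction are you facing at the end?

Start: South
  L (left (90° counter-clockwise)) -> East
  L (left (90° counter-clockwise)) -> North
  L (left (90° counter-clockwise)) -> West
  R (right (90° clockwise)) -> North
  L (left (90° counter-clockwise)) -> West
Final: West

Answer: Final heading: West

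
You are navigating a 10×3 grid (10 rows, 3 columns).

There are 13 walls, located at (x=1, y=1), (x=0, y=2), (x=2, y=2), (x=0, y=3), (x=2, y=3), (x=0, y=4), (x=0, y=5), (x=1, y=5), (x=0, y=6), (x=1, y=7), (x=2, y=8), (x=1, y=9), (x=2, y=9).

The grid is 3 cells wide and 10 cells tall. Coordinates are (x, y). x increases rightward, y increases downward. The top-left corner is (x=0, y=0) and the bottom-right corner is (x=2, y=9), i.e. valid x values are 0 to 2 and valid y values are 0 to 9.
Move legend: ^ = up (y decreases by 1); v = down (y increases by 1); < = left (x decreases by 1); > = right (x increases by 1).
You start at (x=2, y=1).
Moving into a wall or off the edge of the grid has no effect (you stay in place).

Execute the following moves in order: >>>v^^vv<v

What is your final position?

Start: (x=2, y=1)
  [×3]> (right): blocked, stay at (x=2, y=1)
  v (down): blocked, stay at (x=2, y=1)
  ^ (up): (x=2, y=1) -> (x=2, y=0)
  ^ (up): blocked, stay at (x=2, y=0)
  v (down): (x=2, y=0) -> (x=2, y=1)
  v (down): blocked, stay at (x=2, y=1)
  < (left): blocked, stay at (x=2, y=1)
  v (down): blocked, stay at (x=2, y=1)
Final: (x=2, y=1)

Answer: Final position: (x=2, y=1)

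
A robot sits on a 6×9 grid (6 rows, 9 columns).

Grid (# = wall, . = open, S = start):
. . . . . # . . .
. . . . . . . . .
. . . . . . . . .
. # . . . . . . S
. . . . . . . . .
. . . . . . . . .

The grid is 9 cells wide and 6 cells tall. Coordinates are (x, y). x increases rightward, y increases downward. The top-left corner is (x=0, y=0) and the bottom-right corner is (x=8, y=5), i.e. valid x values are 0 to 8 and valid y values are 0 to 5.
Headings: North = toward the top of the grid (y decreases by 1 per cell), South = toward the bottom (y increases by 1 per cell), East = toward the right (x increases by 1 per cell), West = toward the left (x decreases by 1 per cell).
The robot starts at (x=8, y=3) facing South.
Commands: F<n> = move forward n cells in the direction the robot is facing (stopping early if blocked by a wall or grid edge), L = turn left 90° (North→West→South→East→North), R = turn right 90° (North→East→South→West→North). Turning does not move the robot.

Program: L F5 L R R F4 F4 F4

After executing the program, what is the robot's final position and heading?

Answer: Final position: (x=8, y=5), facing South

Derivation:
Start: (x=8, y=3), facing South
  L: turn left, now facing East
  F5: move forward 0/5 (blocked), now at (x=8, y=3)
  L: turn left, now facing North
  R: turn right, now facing East
  R: turn right, now facing South
  F4: move forward 2/4 (blocked), now at (x=8, y=5)
  F4: move forward 0/4 (blocked), now at (x=8, y=5)
  F4: move forward 0/4 (blocked), now at (x=8, y=5)
Final: (x=8, y=5), facing South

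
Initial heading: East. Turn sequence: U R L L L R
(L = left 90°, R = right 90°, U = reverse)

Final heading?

Start: East
  U (U-turn (180°)) -> West
  R (right (90° clockwise)) -> North
  L (left (90° counter-clockwise)) -> West
  L (left (90° counter-clockwise)) -> South
  L (left (90° counter-clockwise)) -> East
  R (right (90° clockwise)) -> South
Final: South

Answer: Final heading: South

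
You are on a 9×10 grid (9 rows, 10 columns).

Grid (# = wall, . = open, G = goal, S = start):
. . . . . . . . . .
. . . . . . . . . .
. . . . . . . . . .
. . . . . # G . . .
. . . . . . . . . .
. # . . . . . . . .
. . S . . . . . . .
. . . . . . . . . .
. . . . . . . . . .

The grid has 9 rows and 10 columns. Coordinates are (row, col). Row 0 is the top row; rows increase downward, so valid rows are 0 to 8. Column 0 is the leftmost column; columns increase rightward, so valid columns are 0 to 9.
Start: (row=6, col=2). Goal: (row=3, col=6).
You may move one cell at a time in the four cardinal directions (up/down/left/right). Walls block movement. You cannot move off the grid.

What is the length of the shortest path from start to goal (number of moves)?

BFS from (row=6, col=2) until reaching (row=3, col=6):
  Distance 0: (row=6, col=2)
  Distance 1: (row=5, col=2), (row=6, col=1), (row=6, col=3), (row=7, col=2)
  Distance 2: (row=4, col=2), (row=5, col=3), (row=6, col=0), (row=6, col=4), (row=7, col=1), (row=7, col=3), (row=8, col=2)
  Distance 3: (row=3, col=2), (row=4, col=1), (row=4, col=3), (row=5, col=0), (row=5, col=4), (row=6, col=5), (row=7, col=0), (row=7, col=4), (row=8, col=1), (row=8, col=3)
  Distance 4: (row=2, col=2), (row=3, col=1), (row=3, col=3), (row=4, col=0), (row=4, col=4), (row=5, col=5), (row=6, col=6), (row=7, col=5), (row=8, col=0), (row=8, col=4)
  Distance 5: (row=1, col=2), (row=2, col=1), (row=2, col=3), (row=3, col=0), (row=3, col=4), (row=4, col=5), (row=5, col=6), (row=6, col=7), (row=7, col=6), (row=8, col=5)
  Distance 6: (row=0, col=2), (row=1, col=1), (row=1, col=3), (row=2, col=0), (row=2, col=4), (row=4, col=6), (row=5, col=7), (row=6, col=8), (row=7, col=7), (row=8, col=6)
  Distance 7: (row=0, col=1), (row=0, col=3), (row=1, col=0), (row=1, col=4), (row=2, col=5), (row=3, col=6), (row=4, col=7), (row=5, col=8), (row=6, col=9), (row=7, col=8), (row=8, col=7)  <- goal reached here
One shortest path (7 moves): (row=6, col=2) -> (row=6, col=3) -> (row=6, col=4) -> (row=6, col=5) -> (row=6, col=6) -> (row=5, col=6) -> (row=4, col=6) -> (row=3, col=6)

Answer: Shortest path length: 7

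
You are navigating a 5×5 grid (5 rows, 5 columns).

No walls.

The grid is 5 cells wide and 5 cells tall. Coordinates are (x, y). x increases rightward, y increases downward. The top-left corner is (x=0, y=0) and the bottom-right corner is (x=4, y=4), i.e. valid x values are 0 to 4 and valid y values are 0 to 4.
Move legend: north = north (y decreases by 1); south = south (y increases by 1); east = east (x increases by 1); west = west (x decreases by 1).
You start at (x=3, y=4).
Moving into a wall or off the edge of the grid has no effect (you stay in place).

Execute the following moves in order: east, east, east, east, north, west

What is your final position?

Start: (x=3, y=4)
  east (east): (x=3, y=4) -> (x=4, y=4)
  [×3]east (east): blocked, stay at (x=4, y=4)
  north (north): (x=4, y=4) -> (x=4, y=3)
  west (west): (x=4, y=3) -> (x=3, y=3)
Final: (x=3, y=3)

Answer: Final position: (x=3, y=3)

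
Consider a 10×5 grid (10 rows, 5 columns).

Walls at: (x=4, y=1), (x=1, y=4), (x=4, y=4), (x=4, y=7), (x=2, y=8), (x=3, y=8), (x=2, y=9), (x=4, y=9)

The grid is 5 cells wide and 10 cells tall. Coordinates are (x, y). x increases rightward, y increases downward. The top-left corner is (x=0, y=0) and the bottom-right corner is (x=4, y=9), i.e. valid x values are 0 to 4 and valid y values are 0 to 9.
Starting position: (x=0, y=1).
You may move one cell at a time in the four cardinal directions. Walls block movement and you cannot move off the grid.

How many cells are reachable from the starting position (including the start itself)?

BFS flood-fill from (x=0, y=1):
  Distance 0: (x=0, y=1)
  Distance 1: (x=0, y=0), (x=1, y=1), (x=0, y=2)
  Distance 2: (x=1, y=0), (x=2, y=1), (x=1, y=2), (x=0, y=3)
  Distance 3: (x=2, y=0), (x=3, y=1), (x=2, y=2), (x=1, y=3), (x=0, y=4)
  Distance 4: (x=3, y=0), (x=3, y=2), (x=2, y=3), (x=0, y=5)
  Distance 5: (x=4, y=0), (x=4, y=2), (x=3, y=3), (x=2, y=4), (x=1, y=5), (x=0, y=6)
  Distance 6: (x=4, y=3), (x=3, y=4), (x=2, y=5), (x=1, y=6), (x=0, y=7)
  Distance 7: (x=3, y=5), (x=2, y=6), (x=1, y=7), (x=0, y=8)
  Distance 8: (x=4, y=5), (x=3, y=6), (x=2, y=7), (x=1, y=8), (x=0, y=9)
  Distance 9: (x=4, y=6), (x=3, y=7), (x=1, y=9)
Total reachable: 40 (grid has 42 open cells total)

Answer: Reachable cells: 40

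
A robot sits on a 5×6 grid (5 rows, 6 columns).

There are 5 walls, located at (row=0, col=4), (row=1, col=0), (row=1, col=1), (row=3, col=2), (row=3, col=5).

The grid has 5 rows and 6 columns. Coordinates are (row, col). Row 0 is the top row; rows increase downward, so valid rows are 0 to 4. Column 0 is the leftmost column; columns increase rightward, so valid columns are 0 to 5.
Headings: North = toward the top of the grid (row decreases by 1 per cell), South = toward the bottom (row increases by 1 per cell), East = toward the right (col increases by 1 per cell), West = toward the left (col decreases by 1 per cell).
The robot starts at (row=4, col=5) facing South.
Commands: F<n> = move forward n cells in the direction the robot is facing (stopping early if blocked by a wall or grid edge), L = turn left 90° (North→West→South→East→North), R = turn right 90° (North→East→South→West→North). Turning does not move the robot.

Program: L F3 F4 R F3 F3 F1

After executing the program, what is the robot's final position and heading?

Start: (row=4, col=5), facing South
  L: turn left, now facing East
  F3: move forward 0/3 (blocked), now at (row=4, col=5)
  F4: move forward 0/4 (blocked), now at (row=4, col=5)
  R: turn right, now facing South
  F3: move forward 0/3 (blocked), now at (row=4, col=5)
  F3: move forward 0/3 (blocked), now at (row=4, col=5)
  F1: move forward 0/1 (blocked), now at (row=4, col=5)
Final: (row=4, col=5), facing South

Answer: Final position: (row=4, col=5), facing South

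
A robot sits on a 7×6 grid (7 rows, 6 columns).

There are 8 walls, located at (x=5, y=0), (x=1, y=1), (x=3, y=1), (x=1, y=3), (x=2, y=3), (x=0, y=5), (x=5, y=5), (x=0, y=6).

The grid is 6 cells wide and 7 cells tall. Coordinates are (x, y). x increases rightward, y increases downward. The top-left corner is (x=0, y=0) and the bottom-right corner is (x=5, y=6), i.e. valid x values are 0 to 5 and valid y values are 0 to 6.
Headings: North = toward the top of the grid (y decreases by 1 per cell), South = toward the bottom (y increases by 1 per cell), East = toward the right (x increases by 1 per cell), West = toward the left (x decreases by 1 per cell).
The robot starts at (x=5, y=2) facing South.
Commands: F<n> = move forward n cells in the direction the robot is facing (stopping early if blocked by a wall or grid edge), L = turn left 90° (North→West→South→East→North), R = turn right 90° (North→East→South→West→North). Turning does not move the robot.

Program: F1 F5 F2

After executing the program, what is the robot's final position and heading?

Start: (x=5, y=2), facing South
  F1: move forward 1, now at (x=5, y=3)
  F5: move forward 1/5 (blocked), now at (x=5, y=4)
  F2: move forward 0/2 (blocked), now at (x=5, y=4)
Final: (x=5, y=4), facing South

Answer: Final position: (x=5, y=4), facing South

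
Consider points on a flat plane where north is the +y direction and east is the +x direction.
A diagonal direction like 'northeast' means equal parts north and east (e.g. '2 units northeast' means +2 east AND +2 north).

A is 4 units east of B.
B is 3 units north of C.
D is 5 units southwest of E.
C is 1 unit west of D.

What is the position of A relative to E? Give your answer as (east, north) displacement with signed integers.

Answer: A is at (east=-2, north=-2) relative to E.

Derivation:
Place E at the origin (east=0, north=0).
  D is 5 units southwest of E: delta (east=-5, north=-5); D at (east=-5, north=-5).
  C is 1 unit west of D: delta (east=-1, north=+0); C at (east=-6, north=-5).
  B is 3 units north of C: delta (east=+0, north=+3); B at (east=-6, north=-2).
  A is 4 units east of B: delta (east=+4, north=+0); A at (east=-2, north=-2).
Therefore A relative to E: (east=-2, north=-2).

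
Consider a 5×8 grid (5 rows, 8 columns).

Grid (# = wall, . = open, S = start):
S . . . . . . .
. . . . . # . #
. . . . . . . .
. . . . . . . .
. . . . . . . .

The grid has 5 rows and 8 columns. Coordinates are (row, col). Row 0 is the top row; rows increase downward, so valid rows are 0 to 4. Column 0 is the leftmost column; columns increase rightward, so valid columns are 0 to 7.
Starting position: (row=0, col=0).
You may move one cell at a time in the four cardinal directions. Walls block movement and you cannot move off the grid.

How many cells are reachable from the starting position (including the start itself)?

Answer: Reachable cells: 38

Derivation:
BFS flood-fill from (row=0, col=0):
  Distance 0: (row=0, col=0)
  Distance 1: (row=0, col=1), (row=1, col=0)
  Distance 2: (row=0, col=2), (row=1, col=1), (row=2, col=0)
  Distance 3: (row=0, col=3), (row=1, col=2), (row=2, col=1), (row=3, col=0)
  Distance 4: (row=0, col=4), (row=1, col=3), (row=2, col=2), (row=3, col=1), (row=4, col=0)
  Distance 5: (row=0, col=5), (row=1, col=4), (row=2, col=3), (row=3, col=2), (row=4, col=1)
  Distance 6: (row=0, col=6), (row=2, col=4), (row=3, col=3), (row=4, col=2)
  Distance 7: (row=0, col=7), (row=1, col=6), (row=2, col=5), (row=3, col=4), (row=4, col=3)
  Distance 8: (row=2, col=6), (row=3, col=5), (row=4, col=4)
  Distance 9: (row=2, col=7), (row=3, col=6), (row=4, col=5)
  Distance 10: (row=3, col=7), (row=4, col=6)
  Distance 11: (row=4, col=7)
Total reachable: 38 (grid has 38 open cells total)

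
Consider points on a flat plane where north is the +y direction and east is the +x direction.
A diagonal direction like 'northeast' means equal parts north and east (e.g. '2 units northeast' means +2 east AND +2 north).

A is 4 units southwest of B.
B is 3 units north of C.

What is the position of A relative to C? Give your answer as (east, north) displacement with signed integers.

Place C at the origin (east=0, north=0).
  B is 3 units north of C: delta (east=+0, north=+3); B at (east=0, north=3).
  A is 4 units southwest of B: delta (east=-4, north=-4); A at (east=-4, north=-1).
Therefore A relative to C: (east=-4, north=-1).

Answer: A is at (east=-4, north=-1) relative to C.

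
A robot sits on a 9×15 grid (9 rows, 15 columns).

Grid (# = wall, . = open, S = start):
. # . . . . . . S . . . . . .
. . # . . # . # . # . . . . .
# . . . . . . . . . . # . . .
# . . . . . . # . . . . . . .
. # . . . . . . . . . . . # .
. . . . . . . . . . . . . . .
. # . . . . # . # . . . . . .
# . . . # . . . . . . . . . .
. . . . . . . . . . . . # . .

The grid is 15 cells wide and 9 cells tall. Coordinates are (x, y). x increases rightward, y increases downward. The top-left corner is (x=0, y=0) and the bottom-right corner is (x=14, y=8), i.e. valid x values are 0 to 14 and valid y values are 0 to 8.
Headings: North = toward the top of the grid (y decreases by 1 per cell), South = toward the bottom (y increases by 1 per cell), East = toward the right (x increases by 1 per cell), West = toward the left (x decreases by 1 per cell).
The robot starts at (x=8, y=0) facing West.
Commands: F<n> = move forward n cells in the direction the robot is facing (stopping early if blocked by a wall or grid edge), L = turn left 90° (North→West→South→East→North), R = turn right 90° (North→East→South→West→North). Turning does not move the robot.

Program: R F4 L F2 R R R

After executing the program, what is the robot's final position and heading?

Answer: Final position: (x=6, y=0), facing South

Derivation:
Start: (x=8, y=0), facing West
  R: turn right, now facing North
  F4: move forward 0/4 (blocked), now at (x=8, y=0)
  L: turn left, now facing West
  F2: move forward 2, now at (x=6, y=0)
  R: turn right, now facing North
  R: turn right, now facing East
  R: turn right, now facing South
Final: (x=6, y=0), facing South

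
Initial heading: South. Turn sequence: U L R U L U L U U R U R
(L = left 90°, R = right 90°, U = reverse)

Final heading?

Answer: Final heading: South

Derivation:
Start: South
  U (U-turn (180°)) -> North
  L (left (90° counter-clockwise)) -> West
  R (right (90° clockwise)) -> North
  U (U-turn (180°)) -> South
  L (left (90° counter-clockwise)) -> East
  U (U-turn (180°)) -> West
  L (left (90° counter-clockwise)) -> South
  U (U-turn (180°)) -> North
  U (U-turn (180°)) -> South
  R (right (90° clockwise)) -> West
  U (U-turn (180°)) -> East
  R (right (90° clockwise)) -> South
Final: South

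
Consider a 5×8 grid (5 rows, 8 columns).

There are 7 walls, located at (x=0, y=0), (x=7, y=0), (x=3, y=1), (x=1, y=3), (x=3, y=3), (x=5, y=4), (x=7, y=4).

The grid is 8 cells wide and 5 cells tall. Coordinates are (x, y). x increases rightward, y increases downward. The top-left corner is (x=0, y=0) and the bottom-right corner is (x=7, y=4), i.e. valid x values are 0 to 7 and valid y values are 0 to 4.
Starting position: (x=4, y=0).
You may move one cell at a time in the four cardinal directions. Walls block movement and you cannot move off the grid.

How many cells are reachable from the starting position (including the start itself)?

BFS flood-fill from (x=4, y=0):
  Distance 0: (x=4, y=0)
  Distance 1: (x=3, y=0), (x=5, y=0), (x=4, y=1)
  Distance 2: (x=2, y=0), (x=6, y=0), (x=5, y=1), (x=4, y=2)
  Distance 3: (x=1, y=0), (x=2, y=1), (x=6, y=1), (x=3, y=2), (x=5, y=2), (x=4, y=3)
  Distance 4: (x=1, y=1), (x=7, y=1), (x=2, y=2), (x=6, y=2), (x=5, y=3), (x=4, y=4)
  Distance 5: (x=0, y=1), (x=1, y=2), (x=7, y=2), (x=2, y=3), (x=6, y=3), (x=3, y=4)
  Distance 6: (x=0, y=2), (x=7, y=3), (x=2, y=4), (x=6, y=4)
  Distance 7: (x=0, y=3), (x=1, y=4)
  Distance 8: (x=0, y=4)
Total reachable: 33 (grid has 33 open cells total)

Answer: Reachable cells: 33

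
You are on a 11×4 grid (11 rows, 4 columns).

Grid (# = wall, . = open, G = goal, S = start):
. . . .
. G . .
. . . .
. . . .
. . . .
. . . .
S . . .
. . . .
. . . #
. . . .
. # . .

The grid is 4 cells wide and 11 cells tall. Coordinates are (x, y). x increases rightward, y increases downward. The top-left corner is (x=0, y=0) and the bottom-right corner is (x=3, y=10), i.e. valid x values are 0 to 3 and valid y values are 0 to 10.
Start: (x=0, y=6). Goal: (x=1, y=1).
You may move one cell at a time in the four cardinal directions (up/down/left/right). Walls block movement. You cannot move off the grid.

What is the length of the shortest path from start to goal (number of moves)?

Answer: Shortest path length: 6

Derivation:
BFS from (x=0, y=6) until reaching (x=1, y=1):
  Distance 0: (x=0, y=6)
  Distance 1: (x=0, y=5), (x=1, y=6), (x=0, y=7)
  Distance 2: (x=0, y=4), (x=1, y=5), (x=2, y=6), (x=1, y=7), (x=0, y=8)
  Distance 3: (x=0, y=3), (x=1, y=4), (x=2, y=5), (x=3, y=6), (x=2, y=7), (x=1, y=8), (x=0, y=9)
  Distance 4: (x=0, y=2), (x=1, y=3), (x=2, y=4), (x=3, y=5), (x=3, y=7), (x=2, y=8), (x=1, y=9), (x=0, y=10)
  Distance 5: (x=0, y=1), (x=1, y=2), (x=2, y=3), (x=3, y=4), (x=2, y=9)
  Distance 6: (x=0, y=0), (x=1, y=1), (x=2, y=2), (x=3, y=3), (x=3, y=9), (x=2, y=10)  <- goal reached here
One shortest path (6 moves): (x=0, y=6) -> (x=1, y=6) -> (x=1, y=5) -> (x=1, y=4) -> (x=1, y=3) -> (x=1, y=2) -> (x=1, y=1)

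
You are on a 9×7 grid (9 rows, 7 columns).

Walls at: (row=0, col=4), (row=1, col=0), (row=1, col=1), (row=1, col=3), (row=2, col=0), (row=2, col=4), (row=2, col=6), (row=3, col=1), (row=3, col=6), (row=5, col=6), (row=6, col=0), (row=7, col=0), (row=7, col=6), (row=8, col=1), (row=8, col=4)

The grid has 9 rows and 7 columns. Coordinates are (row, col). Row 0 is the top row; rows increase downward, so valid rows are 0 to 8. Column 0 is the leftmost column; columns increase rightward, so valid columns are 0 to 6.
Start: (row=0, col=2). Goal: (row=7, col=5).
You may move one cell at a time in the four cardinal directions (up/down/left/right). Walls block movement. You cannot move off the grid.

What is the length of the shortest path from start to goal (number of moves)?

BFS from (row=0, col=2) until reaching (row=7, col=5):
  Distance 0: (row=0, col=2)
  Distance 1: (row=0, col=1), (row=0, col=3), (row=1, col=2)
  Distance 2: (row=0, col=0), (row=2, col=2)
  Distance 3: (row=2, col=1), (row=2, col=3), (row=3, col=2)
  Distance 4: (row=3, col=3), (row=4, col=2)
  Distance 5: (row=3, col=4), (row=4, col=1), (row=4, col=3), (row=5, col=2)
  Distance 6: (row=3, col=5), (row=4, col=0), (row=4, col=4), (row=5, col=1), (row=5, col=3), (row=6, col=2)
  Distance 7: (row=2, col=5), (row=3, col=0), (row=4, col=5), (row=5, col=0), (row=5, col=4), (row=6, col=1), (row=6, col=3), (row=7, col=2)
  Distance 8: (row=1, col=5), (row=4, col=6), (row=5, col=5), (row=6, col=4), (row=7, col=1), (row=7, col=3), (row=8, col=2)
  Distance 9: (row=0, col=5), (row=1, col=4), (row=1, col=6), (row=6, col=5), (row=7, col=4), (row=8, col=3)
  Distance 10: (row=0, col=6), (row=6, col=6), (row=7, col=5)  <- goal reached here
One shortest path (10 moves): (row=0, col=2) -> (row=1, col=2) -> (row=2, col=2) -> (row=2, col=3) -> (row=3, col=3) -> (row=3, col=4) -> (row=3, col=5) -> (row=4, col=5) -> (row=5, col=5) -> (row=6, col=5) -> (row=7, col=5)

Answer: Shortest path length: 10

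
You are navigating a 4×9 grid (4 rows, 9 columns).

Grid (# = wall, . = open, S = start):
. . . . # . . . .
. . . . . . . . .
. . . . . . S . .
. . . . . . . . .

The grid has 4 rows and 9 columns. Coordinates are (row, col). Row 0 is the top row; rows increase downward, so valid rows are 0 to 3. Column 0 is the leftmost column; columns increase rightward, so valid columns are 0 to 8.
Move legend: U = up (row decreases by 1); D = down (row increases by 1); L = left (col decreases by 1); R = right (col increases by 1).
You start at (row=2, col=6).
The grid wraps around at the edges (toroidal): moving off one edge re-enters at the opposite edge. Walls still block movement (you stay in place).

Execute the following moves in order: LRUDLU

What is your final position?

Answer: Final position: (row=1, col=5)

Derivation:
Start: (row=2, col=6)
  L (left): (row=2, col=6) -> (row=2, col=5)
  R (right): (row=2, col=5) -> (row=2, col=6)
  U (up): (row=2, col=6) -> (row=1, col=6)
  D (down): (row=1, col=6) -> (row=2, col=6)
  L (left): (row=2, col=6) -> (row=2, col=5)
  U (up): (row=2, col=5) -> (row=1, col=5)
Final: (row=1, col=5)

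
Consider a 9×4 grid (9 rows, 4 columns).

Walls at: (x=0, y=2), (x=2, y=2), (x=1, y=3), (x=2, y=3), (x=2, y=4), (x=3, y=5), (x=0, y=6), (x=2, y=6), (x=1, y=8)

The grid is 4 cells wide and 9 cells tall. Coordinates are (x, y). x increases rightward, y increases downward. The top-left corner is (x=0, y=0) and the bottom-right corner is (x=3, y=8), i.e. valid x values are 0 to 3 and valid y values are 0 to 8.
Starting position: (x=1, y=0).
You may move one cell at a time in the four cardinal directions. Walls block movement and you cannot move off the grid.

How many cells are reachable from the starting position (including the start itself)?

BFS flood-fill from (x=1, y=0):
  Distance 0: (x=1, y=0)
  Distance 1: (x=0, y=0), (x=2, y=0), (x=1, y=1)
  Distance 2: (x=3, y=0), (x=0, y=1), (x=2, y=1), (x=1, y=2)
  Distance 3: (x=3, y=1)
  Distance 4: (x=3, y=2)
  Distance 5: (x=3, y=3)
  Distance 6: (x=3, y=4)
Total reachable: 12 (grid has 27 open cells total)

Answer: Reachable cells: 12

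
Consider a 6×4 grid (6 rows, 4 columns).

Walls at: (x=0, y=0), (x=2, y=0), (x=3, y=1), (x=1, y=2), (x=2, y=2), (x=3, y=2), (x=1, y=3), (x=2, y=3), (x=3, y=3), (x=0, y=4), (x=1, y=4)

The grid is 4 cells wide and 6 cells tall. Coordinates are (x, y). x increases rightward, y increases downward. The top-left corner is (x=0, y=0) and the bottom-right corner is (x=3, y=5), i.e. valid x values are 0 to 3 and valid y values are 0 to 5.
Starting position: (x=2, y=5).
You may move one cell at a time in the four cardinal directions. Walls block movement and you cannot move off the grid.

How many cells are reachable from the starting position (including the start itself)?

BFS flood-fill from (x=2, y=5):
  Distance 0: (x=2, y=5)
  Distance 1: (x=2, y=4), (x=1, y=5), (x=3, y=5)
  Distance 2: (x=3, y=4), (x=0, y=5)
Total reachable: 6 (grid has 13 open cells total)

Answer: Reachable cells: 6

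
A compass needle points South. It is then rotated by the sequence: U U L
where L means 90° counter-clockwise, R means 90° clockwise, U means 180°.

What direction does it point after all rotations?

Answer: Final heading: East

Derivation:
Start: South
  U (U-turn (180°)) -> North
  U (U-turn (180°)) -> South
  L (left (90° counter-clockwise)) -> East
Final: East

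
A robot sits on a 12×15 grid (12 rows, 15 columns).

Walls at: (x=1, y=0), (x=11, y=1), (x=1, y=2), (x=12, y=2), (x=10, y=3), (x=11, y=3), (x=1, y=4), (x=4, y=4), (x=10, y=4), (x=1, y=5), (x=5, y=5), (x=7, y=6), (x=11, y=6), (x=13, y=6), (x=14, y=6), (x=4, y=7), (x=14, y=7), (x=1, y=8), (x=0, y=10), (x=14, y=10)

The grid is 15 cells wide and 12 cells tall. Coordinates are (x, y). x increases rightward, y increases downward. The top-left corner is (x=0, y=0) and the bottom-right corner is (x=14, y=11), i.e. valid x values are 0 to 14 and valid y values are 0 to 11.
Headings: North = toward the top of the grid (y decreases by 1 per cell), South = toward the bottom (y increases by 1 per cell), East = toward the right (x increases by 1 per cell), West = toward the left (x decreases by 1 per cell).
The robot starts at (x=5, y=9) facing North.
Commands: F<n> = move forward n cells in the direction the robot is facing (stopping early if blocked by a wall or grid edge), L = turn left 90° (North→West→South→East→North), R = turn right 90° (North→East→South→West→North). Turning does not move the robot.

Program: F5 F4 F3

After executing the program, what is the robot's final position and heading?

Answer: Final position: (x=5, y=6), facing North

Derivation:
Start: (x=5, y=9), facing North
  F5: move forward 3/5 (blocked), now at (x=5, y=6)
  F4: move forward 0/4 (blocked), now at (x=5, y=6)
  F3: move forward 0/3 (blocked), now at (x=5, y=6)
Final: (x=5, y=6), facing North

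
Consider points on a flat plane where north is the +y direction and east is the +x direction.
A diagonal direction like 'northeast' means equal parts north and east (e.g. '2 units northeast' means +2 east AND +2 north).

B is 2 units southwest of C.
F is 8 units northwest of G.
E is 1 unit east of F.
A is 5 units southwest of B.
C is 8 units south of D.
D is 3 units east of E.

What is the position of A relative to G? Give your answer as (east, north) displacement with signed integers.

Answer: A is at (east=-11, north=-7) relative to G.

Derivation:
Place G at the origin (east=0, north=0).
  F is 8 units northwest of G: delta (east=-8, north=+8); F at (east=-8, north=8).
  E is 1 unit east of F: delta (east=+1, north=+0); E at (east=-7, north=8).
  D is 3 units east of E: delta (east=+3, north=+0); D at (east=-4, north=8).
  C is 8 units south of D: delta (east=+0, north=-8); C at (east=-4, north=0).
  B is 2 units southwest of C: delta (east=-2, north=-2); B at (east=-6, north=-2).
  A is 5 units southwest of B: delta (east=-5, north=-5); A at (east=-11, north=-7).
Therefore A relative to G: (east=-11, north=-7).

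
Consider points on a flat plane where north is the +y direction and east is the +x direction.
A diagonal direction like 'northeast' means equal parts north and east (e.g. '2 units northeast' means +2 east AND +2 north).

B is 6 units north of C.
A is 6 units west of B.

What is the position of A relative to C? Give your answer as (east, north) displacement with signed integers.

Place C at the origin (east=0, north=0).
  B is 6 units north of C: delta (east=+0, north=+6); B at (east=0, north=6).
  A is 6 units west of B: delta (east=-6, north=+0); A at (east=-6, north=6).
Therefore A relative to C: (east=-6, north=6).

Answer: A is at (east=-6, north=6) relative to C.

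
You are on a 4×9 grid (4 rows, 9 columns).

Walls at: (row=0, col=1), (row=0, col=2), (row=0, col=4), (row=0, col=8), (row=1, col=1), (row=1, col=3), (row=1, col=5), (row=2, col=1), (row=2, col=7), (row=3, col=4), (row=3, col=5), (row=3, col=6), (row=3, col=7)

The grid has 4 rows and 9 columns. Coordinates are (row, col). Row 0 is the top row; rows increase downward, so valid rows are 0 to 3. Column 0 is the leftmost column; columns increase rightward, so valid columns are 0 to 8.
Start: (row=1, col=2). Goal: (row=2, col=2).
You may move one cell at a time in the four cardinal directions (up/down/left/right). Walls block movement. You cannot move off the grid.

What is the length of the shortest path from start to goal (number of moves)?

BFS from (row=1, col=2) until reaching (row=2, col=2):
  Distance 0: (row=1, col=2)
  Distance 1: (row=2, col=2)  <- goal reached here
One shortest path (1 moves): (row=1, col=2) -> (row=2, col=2)

Answer: Shortest path length: 1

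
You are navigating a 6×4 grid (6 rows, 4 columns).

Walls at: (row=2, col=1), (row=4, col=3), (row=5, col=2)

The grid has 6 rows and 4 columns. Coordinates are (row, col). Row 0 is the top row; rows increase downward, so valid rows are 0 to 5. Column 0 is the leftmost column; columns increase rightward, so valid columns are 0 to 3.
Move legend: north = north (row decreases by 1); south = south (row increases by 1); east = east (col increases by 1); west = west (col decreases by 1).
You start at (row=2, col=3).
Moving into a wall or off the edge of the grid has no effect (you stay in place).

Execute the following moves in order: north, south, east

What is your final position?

Start: (row=2, col=3)
  north (north): (row=2, col=3) -> (row=1, col=3)
  south (south): (row=1, col=3) -> (row=2, col=3)
  east (east): blocked, stay at (row=2, col=3)
Final: (row=2, col=3)

Answer: Final position: (row=2, col=3)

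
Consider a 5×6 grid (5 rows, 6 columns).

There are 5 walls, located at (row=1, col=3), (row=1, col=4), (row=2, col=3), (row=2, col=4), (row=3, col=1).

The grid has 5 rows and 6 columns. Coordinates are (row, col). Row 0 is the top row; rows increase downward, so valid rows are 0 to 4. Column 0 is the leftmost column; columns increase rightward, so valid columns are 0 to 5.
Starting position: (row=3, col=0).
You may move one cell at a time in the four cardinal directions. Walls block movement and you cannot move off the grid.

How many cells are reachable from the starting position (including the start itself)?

Answer: Reachable cells: 25

Derivation:
BFS flood-fill from (row=3, col=0):
  Distance 0: (row=3, col=0)
  Distance 1: (row=2, col=0), (row=4, col=0)
  Distance 2: (row=1, col=0), (row=2, col=1), (row=4, col=1)
  Distance 3: (row=0, col=0), (row=1, col=1), (row=2, col=2), (row=4, col=2)
  Distance 4: (row=0, col=1), (row=1, col=2), (row=3, col=2), (row=4, col=3)
  Distance 5: (row=0, col=2), (row=3, col=3), (row=4, col=4)
  Distance 6: (row=0, col=3), (row=3, col=4), (row=4, col=5)
  Distance 7: (row=0, col=4), (row=3, col=5)
  Distance 8: (row=0, col=5), (row=2, col=5)
  Distance 9: (row=1, col=5)
Total reachable: 25 (grid has 25 open cells total)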